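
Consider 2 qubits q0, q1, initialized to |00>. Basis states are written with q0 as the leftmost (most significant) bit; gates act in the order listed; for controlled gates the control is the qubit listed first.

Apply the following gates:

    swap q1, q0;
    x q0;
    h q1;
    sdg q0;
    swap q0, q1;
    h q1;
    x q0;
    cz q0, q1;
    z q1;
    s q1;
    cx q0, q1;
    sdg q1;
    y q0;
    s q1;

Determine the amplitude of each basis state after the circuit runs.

After the circuit, the state carries amplitude I/2 on |00>, -1/2 on |01>, 1/2 on |10>, I/2 on |11>.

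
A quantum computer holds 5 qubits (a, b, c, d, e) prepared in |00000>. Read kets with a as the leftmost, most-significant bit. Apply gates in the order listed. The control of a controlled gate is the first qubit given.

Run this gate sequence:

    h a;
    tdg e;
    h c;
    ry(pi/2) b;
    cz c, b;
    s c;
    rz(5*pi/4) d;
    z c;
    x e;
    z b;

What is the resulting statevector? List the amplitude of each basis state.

After the circuit, the state carries amplitude -sqrt(2)*exp(3*I*pi/8)/4 on |00001>, sqrt(2)*exp(7*I*pi/8)/4 on |00101>, sqrt(2)*exp(3*I*pi/8)/4 on |01001>, sqrt(2)*exp(7*I*pi/8)/4 on |01101>, -sqrt(2)*exp(3*I*pi/8)/4 on |10001>, sqrt(2)*exp(7*I*pi/8)/4 on |10101>, sqrt(2)*exp(3*I*pi/8)/4 on |11001>, sqrt(2)*exp(7*I*pi/8)/4 on |11101>, and 0 on every other basis state.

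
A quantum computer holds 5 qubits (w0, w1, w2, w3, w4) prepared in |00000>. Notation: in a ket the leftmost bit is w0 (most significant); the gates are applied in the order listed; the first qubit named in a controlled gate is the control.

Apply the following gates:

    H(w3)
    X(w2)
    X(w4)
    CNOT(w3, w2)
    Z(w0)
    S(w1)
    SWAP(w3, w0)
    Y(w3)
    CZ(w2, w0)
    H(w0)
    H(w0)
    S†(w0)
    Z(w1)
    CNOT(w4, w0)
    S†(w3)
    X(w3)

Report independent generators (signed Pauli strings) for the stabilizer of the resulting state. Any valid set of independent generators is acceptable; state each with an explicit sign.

One valid set of independent stabilizer generators is +XIYII, +ZIZII, +IZIII, +IIIZI, -IIIIZ (any independent generating set of the same group is equally correct).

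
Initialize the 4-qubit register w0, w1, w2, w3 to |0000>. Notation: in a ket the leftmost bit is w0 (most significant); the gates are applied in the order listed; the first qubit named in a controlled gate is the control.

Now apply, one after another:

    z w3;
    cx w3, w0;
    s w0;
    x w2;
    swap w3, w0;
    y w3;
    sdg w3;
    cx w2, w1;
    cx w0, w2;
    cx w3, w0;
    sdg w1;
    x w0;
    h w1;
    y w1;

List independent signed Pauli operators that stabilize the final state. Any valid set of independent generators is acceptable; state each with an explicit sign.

The stabilizer group can be generated by +IXII, +ZIII, -IIZI, -IIIZ, among other valid generating sets.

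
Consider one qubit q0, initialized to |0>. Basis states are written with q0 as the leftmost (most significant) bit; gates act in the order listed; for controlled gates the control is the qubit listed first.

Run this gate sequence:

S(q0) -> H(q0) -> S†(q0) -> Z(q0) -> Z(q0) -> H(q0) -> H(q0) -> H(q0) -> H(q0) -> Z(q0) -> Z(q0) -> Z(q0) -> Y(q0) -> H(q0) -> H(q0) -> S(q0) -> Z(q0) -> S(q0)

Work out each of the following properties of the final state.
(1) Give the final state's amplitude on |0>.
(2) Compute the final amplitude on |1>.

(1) The amplitude on |0> is sqrt(2)/2. Key observation: the block from step 4 through step 11 cancels to the identity and can be dropped.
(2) The final state's coefficient on |1> equals sqrt(2)*I/2.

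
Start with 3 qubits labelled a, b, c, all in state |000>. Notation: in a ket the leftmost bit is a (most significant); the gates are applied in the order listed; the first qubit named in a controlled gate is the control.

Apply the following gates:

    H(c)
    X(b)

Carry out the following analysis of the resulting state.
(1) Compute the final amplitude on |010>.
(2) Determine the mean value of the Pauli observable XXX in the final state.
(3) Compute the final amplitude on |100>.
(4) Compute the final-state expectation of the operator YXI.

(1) The final state's coefficient on |010> equals sqrt(2)/2.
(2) In the final state, XXX has expectation 0.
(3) The final state's coefficient on |100> equals 0.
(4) The observable YXI averages to 0.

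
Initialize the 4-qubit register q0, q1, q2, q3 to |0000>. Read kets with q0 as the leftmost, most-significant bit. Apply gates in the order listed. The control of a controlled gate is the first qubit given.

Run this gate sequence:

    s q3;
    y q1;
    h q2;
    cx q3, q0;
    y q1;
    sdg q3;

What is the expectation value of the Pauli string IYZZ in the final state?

In the final state, IYZZ has expectation 0.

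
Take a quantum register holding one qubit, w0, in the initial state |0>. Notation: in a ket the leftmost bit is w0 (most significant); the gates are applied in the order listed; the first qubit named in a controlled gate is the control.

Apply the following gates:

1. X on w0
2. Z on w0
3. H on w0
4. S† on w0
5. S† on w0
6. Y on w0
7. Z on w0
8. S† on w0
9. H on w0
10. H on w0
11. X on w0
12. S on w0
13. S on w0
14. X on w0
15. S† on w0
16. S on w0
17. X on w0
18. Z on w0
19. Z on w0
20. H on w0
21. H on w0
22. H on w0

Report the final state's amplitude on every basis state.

The final amplitudes are 1/2 - I/2 on |0>, 1/2 + I/2 on |1>.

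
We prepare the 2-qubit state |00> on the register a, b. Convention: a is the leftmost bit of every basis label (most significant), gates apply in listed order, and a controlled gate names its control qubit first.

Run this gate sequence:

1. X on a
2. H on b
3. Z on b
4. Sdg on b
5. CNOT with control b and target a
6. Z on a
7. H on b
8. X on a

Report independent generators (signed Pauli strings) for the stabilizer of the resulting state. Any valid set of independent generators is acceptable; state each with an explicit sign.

One valid set of independent stabilizer generators is -YZ, +ZX (any independent generating set of the same group is equally correct).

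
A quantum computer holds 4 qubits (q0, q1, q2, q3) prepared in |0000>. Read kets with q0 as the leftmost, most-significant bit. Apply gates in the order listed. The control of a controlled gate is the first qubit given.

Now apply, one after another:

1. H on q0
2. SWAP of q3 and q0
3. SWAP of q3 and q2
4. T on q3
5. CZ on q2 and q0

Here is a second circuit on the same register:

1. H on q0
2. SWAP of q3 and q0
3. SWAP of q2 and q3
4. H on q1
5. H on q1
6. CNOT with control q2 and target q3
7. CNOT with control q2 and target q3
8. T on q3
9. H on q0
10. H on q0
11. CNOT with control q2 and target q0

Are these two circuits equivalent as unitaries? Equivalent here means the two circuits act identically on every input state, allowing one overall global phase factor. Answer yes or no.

No — the two circuits implement different unitaries, even allowing a global phase.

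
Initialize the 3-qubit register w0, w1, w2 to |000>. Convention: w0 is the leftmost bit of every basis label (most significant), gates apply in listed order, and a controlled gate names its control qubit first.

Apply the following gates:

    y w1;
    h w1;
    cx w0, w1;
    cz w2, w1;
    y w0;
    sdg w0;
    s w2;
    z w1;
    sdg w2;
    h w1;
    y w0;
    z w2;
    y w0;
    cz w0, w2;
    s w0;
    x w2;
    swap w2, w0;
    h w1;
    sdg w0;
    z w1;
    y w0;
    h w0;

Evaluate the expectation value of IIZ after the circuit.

In the final state, IIZ has expectation -1.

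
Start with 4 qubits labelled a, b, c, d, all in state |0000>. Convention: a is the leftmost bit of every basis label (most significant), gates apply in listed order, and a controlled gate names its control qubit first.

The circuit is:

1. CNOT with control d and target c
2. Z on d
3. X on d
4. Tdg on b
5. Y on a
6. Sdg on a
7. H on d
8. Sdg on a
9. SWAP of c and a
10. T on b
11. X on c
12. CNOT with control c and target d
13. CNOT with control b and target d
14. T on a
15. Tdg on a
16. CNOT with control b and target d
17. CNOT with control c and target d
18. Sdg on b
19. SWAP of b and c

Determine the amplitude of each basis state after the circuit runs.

The resulting statevector has amplitude -sqrt(2)*I/2 on |0000>, sqrt(2)*I/2 on |0001>, and 0 on every other basis state. Key observation: steps 12-17 multiply out to the identity, so the circuit reduces to the remaining gates.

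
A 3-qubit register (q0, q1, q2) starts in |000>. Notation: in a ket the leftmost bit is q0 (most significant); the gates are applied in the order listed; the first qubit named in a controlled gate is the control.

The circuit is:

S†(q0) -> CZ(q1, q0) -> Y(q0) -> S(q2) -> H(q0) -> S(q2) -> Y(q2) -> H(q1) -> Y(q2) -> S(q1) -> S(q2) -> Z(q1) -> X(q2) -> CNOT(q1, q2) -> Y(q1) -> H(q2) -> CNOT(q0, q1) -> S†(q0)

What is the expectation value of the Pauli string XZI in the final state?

The expectation value of XZI is 0.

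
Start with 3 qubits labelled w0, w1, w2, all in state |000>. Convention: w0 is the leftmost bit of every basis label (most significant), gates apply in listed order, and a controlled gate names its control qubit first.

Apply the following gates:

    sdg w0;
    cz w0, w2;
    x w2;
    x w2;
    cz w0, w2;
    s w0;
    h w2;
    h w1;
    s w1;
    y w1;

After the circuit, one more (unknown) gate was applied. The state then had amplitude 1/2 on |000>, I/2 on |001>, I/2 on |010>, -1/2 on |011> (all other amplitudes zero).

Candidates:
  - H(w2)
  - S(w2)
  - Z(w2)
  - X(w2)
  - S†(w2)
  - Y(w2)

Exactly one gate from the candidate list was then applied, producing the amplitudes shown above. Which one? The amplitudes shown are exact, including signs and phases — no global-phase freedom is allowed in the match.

The applied gate was S(w2).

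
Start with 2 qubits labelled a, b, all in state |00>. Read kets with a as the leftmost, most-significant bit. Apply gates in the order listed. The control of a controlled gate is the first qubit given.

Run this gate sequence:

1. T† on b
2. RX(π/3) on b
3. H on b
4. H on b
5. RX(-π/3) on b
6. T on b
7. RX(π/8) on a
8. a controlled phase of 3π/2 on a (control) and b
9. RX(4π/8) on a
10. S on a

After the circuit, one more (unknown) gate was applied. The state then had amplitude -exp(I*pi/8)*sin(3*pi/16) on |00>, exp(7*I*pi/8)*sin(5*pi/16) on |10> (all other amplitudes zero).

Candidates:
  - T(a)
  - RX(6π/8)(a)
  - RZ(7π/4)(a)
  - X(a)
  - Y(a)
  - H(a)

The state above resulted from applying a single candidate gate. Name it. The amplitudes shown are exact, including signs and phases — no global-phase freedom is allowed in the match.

The applied gate was RZ(7π/4)(a). Key observation: gates 1-6 undo each other exactly, leaving only the rest of the circuit to track.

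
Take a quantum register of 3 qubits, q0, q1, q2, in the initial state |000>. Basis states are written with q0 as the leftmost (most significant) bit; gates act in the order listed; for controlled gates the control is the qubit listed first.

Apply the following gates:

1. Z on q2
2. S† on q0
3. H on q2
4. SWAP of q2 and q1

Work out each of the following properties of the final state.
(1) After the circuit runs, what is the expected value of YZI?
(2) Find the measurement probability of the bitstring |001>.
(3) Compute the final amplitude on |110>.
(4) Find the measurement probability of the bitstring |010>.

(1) The observable YZI averages to 0.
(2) Outcome |001> occurs with probability 0.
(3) The amplitude on |110> is 0.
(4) The probability of measuring |010> is 1/2.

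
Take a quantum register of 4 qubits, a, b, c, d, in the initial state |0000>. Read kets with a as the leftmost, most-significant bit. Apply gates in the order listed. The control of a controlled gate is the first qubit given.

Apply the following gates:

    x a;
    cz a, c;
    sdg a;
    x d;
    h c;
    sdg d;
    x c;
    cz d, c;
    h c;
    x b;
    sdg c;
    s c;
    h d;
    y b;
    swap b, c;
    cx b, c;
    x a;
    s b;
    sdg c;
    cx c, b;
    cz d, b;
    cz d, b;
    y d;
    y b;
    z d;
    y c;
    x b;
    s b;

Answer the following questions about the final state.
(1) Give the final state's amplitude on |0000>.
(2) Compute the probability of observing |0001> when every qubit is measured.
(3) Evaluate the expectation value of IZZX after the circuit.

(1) |0000> carries amplitude -sqrt(2)/2 in the final state. Key observation: gates 21-22 undo each other exactly, leaving only the rest of the circuit to track.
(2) Outcome |0001> occurs with probability 1/2.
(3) The expectation value of IZZX is -1.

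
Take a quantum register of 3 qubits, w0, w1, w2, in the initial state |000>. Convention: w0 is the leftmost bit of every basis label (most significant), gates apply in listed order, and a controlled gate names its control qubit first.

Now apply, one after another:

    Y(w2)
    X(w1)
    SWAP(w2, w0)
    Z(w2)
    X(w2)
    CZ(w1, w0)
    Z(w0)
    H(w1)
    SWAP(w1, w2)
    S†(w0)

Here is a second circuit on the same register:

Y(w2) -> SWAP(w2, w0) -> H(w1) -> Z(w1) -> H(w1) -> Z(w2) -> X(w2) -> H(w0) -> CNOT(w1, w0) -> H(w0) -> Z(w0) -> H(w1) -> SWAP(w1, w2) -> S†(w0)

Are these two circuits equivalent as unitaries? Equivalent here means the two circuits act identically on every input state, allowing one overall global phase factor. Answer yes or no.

Yes — the two circuits implement the same unitary up to a global phase.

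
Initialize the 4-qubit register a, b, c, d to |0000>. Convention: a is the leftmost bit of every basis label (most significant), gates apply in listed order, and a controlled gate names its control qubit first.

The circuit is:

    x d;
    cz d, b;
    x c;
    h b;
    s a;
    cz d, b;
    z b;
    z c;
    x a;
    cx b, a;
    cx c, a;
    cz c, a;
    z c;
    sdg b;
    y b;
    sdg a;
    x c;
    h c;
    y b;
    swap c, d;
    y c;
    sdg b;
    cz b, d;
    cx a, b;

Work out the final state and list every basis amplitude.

After the circuit, the state carries amplitude -I/2 on |0000>, -I/2 on |0001>, -1/2 on |1000>, 1/2 on |1001>, and 0 on every other basis state.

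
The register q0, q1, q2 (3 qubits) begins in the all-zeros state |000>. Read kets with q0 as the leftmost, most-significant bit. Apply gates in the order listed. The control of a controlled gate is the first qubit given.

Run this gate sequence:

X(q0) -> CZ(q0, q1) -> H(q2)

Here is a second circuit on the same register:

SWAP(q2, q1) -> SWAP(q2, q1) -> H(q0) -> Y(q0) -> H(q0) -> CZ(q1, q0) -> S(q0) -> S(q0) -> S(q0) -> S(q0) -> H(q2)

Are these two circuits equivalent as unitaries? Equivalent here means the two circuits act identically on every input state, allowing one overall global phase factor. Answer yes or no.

No, they are not equivalent — no single phase factor reconciles the two unitaries.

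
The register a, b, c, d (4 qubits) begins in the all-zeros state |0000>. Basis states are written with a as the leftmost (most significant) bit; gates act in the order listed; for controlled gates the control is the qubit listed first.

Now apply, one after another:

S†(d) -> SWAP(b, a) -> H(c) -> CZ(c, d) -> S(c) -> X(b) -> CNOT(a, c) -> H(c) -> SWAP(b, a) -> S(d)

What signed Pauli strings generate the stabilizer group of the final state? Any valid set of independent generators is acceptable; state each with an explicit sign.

The stabilizer group can be generated by -IIYI, -ZIII, +IZII, +IIIZ, among other valid generating sets.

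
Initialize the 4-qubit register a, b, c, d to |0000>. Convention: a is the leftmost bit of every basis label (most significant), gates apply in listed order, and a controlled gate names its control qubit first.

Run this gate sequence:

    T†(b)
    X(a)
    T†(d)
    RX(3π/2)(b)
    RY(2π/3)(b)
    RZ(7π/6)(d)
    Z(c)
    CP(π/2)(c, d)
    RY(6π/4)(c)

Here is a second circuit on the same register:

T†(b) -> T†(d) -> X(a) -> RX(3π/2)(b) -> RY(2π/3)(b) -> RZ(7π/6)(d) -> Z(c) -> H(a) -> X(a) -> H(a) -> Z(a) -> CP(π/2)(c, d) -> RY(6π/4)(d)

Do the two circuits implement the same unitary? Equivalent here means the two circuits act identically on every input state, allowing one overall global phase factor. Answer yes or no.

No — the two circuits implement different unitaries, even allowing a global phase.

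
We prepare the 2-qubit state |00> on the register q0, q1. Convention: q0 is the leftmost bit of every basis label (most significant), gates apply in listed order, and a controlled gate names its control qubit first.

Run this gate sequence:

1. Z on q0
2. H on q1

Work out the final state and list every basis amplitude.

The resulting statevector has amplitude sqrt(2)/2 on |00>, sqrt(2)/2 on |01>, 0 on |10>, 0 on |11>.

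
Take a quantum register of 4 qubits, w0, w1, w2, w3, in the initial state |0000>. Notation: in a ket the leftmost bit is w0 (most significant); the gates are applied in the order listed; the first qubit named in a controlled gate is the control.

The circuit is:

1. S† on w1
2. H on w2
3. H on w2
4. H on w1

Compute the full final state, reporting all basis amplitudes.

After the circuit, the state carries amplitude sqrt(2)/2 on |0000>, sqrt(2)/2 on |0100>, and 0 on every other basis state. Key observation: gates 2-3 undo each other exactly, leaving only the rest of the circuit to track.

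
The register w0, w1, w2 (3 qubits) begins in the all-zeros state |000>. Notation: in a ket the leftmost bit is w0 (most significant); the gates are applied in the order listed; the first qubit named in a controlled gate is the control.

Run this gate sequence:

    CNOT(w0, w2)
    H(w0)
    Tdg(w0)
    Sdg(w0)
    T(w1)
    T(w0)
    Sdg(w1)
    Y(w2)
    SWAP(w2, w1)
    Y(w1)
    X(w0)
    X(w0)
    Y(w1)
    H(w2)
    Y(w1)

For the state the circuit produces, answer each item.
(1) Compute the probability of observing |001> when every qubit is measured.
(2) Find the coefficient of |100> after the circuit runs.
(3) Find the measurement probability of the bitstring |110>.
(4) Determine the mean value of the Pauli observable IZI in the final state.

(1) Outcome |001> occurs with probability 1/4.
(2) The amplitude on |100> is -I/2.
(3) The probability of measuring |110> is 0.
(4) The expectation value of IZI is 1.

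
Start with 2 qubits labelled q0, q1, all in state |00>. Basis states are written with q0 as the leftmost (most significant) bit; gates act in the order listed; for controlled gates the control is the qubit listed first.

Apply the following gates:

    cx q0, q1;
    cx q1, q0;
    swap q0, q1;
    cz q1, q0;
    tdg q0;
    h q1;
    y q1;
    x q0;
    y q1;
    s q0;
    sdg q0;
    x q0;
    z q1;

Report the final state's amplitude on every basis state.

The resulting statevector has amplitude sqrt(2)/2 on |00>, -sqrt(2)/2 on |01>, 0 on |10>, 0 on |11>.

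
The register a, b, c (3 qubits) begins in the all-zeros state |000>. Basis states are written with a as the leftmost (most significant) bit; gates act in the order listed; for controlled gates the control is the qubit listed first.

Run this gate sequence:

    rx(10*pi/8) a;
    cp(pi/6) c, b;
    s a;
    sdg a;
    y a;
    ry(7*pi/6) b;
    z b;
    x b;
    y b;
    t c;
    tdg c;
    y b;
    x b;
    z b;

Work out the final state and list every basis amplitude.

The final amplitudes are (-sqrt(2) + sqrt(6))*sqrt(sqrt(2) + 2)/8 on |000>, 0 on |001>, sqrt(sqrt(2) + 2)*(-sqrt(6) - sqrt(2))/8 on |010>, 0 on |011>, -sqrt(2)*I*sqrt(2 - sqrt(2))/8 + sqrt(6)*I*sqrt(2 - sqrt(2))/8 on |100>, 0 on |101>, -sqrt(6)*I*sqrt(2 - sqrt(2))/8 - sqrt(2)*I*sqrt(2 - sqrt(2))/8 on |110>, 0 on |111>. Key observation: the block from step 7 through step 14 cancels to the identity and can be dropped.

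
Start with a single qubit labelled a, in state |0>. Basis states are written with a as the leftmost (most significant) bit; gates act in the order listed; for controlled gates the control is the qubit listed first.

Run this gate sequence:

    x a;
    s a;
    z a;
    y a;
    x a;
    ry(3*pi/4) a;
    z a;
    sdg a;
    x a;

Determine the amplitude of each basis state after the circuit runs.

The final amplitudes are -I*sqrt(2 - sqrt(2))/2 on |0>, sqrt(sqrt(2) + 2)/2 on |1>.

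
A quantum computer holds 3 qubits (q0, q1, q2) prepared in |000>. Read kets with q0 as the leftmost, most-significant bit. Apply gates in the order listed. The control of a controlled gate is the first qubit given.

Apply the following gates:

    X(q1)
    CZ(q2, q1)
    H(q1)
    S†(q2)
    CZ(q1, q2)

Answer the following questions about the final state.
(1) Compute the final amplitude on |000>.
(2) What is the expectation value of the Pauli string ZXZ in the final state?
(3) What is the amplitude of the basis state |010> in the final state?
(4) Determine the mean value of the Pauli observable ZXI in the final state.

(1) The amplitude on |000> is sqrt(2)/2.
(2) The observable ZXZ averages to -1.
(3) The amplitude on |010> is -sqrt(2)/2.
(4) The expectation value of ZXI is -1.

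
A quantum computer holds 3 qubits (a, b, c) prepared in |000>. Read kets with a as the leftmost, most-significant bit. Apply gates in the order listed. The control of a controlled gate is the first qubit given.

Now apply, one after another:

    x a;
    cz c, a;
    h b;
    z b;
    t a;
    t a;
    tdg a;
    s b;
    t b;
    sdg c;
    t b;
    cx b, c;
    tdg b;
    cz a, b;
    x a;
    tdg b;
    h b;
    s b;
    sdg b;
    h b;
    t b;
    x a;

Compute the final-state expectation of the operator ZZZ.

In the final state, ZZZ has expectation -1. Key observation: gates 15-22 undo each other exactly, leaving only the rest of the circuit to track.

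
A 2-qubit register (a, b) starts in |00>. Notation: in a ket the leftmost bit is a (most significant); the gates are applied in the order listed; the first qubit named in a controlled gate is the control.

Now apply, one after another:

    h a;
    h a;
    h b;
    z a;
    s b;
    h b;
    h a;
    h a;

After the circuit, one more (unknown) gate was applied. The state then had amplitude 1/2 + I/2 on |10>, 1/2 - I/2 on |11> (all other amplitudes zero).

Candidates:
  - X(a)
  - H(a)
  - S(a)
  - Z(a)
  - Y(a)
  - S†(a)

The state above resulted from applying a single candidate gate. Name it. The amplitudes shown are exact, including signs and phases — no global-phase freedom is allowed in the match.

The applied gate was X(a).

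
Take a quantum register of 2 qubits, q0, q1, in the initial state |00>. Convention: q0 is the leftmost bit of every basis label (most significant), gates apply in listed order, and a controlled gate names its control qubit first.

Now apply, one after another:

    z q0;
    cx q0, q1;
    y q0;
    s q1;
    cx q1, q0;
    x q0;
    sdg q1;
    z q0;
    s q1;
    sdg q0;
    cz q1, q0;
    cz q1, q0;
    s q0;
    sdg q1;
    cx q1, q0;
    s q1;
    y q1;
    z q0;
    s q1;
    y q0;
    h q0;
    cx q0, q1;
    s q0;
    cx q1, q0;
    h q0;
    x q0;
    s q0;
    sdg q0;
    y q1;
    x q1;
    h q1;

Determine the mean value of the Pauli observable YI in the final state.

The expectation value of YI is 0. Key observation: steps 9-14 multiply out to the identity, so the circuit reduces to the remaining gates.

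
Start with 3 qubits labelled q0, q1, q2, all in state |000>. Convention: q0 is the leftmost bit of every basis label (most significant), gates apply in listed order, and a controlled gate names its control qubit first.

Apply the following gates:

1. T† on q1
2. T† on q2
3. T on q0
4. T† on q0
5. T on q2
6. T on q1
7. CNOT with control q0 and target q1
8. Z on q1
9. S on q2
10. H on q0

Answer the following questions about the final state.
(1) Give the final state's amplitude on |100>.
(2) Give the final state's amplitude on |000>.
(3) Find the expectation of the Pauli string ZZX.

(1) The final state's coefficient on |100> equals sqrt(2)/2. Key observation: the block from step 1 through step 6 cancels to the identity and can be dropped.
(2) The amplitude on |000> is sqrt(2)/2.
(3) The observable ZZX averages to 0.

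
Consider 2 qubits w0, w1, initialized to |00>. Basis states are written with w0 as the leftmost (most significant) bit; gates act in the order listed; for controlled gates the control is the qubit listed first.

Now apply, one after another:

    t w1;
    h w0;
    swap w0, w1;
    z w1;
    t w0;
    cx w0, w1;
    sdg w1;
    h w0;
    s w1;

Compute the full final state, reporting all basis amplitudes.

The resulting statevector has amplitude 1/2 on |00>, -1/2 on |01>, 1/2 on |10>, -1/2 on |11>.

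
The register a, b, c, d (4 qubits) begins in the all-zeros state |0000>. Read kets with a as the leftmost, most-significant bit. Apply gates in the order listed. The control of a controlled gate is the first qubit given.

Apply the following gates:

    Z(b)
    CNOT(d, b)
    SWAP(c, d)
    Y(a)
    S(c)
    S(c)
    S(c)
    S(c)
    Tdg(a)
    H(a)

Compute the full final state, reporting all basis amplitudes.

The resulting statevector has amplitude sqrt(2)*exp(I*pi/4)/2 on |0000>, -sqrt(2)*exp(I*pi/4)/2 on |1000>, and 0 on every other basis state. Key observation: steps 5-8 multiply out to the identity, so the circuit reduces to the remaining gates.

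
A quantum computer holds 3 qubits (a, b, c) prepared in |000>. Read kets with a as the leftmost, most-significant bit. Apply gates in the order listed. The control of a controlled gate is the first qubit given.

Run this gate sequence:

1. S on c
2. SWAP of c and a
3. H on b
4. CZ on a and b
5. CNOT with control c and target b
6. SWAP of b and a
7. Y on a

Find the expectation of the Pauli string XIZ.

In the final state, XIZ has expectation -1.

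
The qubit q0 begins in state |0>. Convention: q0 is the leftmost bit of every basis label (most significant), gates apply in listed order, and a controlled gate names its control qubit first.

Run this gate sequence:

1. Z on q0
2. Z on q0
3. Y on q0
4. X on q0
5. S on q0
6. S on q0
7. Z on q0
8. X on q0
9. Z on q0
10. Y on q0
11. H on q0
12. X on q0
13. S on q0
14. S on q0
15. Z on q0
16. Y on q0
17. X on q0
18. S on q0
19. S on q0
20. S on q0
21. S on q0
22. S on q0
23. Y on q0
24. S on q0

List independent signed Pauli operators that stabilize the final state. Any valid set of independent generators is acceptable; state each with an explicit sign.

The stabilizer group can be generated by +X, among other valid generating sets. Key observation: the block from step 19 through step 22 cancels to the identity and can be dropped.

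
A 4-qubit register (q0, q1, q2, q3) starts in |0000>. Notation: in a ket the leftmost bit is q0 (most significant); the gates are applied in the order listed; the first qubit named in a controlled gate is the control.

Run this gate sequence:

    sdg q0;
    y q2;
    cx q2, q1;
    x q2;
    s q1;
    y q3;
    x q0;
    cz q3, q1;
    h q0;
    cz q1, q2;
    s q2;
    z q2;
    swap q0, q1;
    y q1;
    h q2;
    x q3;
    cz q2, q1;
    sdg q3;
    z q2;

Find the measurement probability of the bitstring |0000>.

A full measurement returns |0000> with probability 0.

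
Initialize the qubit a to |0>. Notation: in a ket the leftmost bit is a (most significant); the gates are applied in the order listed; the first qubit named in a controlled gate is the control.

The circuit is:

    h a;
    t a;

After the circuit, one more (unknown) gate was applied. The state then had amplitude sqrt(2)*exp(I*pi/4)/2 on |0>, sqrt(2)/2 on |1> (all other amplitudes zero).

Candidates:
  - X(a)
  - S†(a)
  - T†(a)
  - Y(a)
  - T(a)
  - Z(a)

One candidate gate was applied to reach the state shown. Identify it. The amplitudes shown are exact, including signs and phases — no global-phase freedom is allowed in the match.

The applied gate was X(a).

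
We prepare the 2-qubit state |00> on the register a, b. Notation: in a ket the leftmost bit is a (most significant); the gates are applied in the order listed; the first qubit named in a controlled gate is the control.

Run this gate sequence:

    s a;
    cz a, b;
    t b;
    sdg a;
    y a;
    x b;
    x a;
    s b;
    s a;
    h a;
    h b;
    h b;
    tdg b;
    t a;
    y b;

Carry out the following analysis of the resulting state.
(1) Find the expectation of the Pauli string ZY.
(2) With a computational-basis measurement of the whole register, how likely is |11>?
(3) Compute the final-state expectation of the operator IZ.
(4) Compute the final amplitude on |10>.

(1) The expectation value of ZY is 0.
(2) The probability of measuring |11> is 0.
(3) The observable IZ averages to 1.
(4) |10> carries amplitude sqrt(2)*I/2 in the final state.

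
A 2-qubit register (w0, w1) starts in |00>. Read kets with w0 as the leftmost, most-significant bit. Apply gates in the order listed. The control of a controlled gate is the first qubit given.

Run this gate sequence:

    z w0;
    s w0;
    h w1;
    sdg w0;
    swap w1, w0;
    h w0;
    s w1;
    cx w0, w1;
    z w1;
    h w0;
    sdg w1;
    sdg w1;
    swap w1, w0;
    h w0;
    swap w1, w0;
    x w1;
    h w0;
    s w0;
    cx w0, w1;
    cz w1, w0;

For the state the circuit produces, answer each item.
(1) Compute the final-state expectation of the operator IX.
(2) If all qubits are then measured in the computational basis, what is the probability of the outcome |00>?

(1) In the final state, IX has expectation 1.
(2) A full measurement returns |00> with probability 1/2.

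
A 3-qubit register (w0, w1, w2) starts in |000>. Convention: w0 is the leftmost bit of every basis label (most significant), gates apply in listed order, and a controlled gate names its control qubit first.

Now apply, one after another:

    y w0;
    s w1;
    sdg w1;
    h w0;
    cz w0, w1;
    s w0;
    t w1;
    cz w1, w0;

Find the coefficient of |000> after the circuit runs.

The final state's coefficient on |000> equals sqrt(2)*I/2.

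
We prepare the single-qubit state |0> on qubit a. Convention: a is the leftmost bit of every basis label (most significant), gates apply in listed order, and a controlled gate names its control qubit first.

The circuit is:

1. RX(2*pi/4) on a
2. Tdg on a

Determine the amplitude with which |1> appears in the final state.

|1> carries amplitude -sqrt(2)*exp(I*pi/4)/2 in the final state.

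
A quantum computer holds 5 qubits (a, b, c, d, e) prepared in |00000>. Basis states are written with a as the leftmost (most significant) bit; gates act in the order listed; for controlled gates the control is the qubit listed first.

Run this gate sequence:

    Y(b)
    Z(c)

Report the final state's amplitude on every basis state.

After the circuit, the state carries amplitude I on |01000>, and 0 on every other basis state.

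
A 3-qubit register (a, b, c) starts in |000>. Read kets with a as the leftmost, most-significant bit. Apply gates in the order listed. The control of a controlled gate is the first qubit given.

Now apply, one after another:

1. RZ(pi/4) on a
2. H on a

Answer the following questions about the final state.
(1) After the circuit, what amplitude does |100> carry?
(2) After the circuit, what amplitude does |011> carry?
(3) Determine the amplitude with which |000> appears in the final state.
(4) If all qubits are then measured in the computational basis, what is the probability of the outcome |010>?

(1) The final state's coefficient on |100> equals -sqrt(2)*exp(7*I*pi/8)/2.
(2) |011> carries amplitude 0 in the final state.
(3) The final state's coefficient on |000> equals -sqrt(2)*exp(7*I*pi/8)/2.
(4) The probability of measuring |010> is 0.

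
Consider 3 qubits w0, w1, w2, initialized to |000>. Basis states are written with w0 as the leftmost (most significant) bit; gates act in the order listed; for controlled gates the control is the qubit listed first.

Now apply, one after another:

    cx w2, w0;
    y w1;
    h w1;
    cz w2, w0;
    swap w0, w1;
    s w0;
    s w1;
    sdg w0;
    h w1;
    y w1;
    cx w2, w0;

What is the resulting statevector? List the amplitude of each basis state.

The final amplitudes are 1/2 on |000>, 0 on |001>, -1/2 on |010>, 0 on |011>, -1/2 on |100>, 0 on |101>, 1/2 on |110>, 0 on |111>.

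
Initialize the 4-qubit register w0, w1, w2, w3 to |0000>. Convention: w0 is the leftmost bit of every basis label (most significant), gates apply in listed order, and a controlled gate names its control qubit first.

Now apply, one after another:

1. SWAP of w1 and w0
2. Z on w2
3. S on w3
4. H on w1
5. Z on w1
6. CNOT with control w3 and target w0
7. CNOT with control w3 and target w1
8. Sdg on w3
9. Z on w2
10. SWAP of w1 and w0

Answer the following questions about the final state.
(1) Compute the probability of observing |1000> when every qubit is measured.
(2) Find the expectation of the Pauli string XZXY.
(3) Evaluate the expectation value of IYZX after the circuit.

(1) A full measurement returns |1000> with probability 1/2.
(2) The observable XZXY averages to 0.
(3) The observable IYZX averages to 0.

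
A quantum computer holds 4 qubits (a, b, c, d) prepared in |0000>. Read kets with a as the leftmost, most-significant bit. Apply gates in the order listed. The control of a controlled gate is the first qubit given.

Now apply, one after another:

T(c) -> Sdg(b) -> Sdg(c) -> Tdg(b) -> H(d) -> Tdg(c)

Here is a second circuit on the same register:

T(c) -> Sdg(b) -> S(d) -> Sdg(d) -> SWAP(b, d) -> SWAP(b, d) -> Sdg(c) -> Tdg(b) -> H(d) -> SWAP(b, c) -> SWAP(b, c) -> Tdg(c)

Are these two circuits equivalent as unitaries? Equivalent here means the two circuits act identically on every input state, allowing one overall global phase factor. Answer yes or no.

Yes, they are equivalent — the unitaries differ by at most a global phase.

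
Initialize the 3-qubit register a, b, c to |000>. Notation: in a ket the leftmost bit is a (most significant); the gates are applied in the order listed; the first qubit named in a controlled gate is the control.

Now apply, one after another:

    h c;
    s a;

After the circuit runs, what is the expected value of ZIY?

The observable ZIY averages to 0.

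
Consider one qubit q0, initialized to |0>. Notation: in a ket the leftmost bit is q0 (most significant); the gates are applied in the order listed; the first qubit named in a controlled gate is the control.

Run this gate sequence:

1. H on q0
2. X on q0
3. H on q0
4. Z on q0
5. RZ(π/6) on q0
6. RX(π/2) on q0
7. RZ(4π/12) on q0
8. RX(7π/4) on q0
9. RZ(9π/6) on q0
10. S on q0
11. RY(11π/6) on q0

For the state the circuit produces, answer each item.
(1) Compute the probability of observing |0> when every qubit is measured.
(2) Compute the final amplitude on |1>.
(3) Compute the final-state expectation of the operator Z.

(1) A full measurement returns |0> with probability sqrt(6)/16 + sqrt(3)/8 + 1/2. Key observation: steps 1-4 multiply out to the identity, so the circuit reduces to the remaining gates.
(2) The final state's coefficient on |1> equals -sqrt(sqrt(2) + 2)/8 + sqrt(3*sqrt(2) + 6)/8 - I*sqrt(6 - 3*sqrt(2))/8 - I*sqrt(2 - sqrt(2))/8 - sqrt(2 - sqrt(2))*exp(I*pi/3)/8 + sqrt(sqrt(2) + 2)*exp(5*I*pi/6)/8 + sqrt(6 - 3*sqrt(2))*exp(I*pi/3)/8 + sqrt(3*sqrt(2) + 6)*exp(5*I*pi/6)/8.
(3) In the final state, Z has expectation sqrt(6)/8 + sqrt(3)/4.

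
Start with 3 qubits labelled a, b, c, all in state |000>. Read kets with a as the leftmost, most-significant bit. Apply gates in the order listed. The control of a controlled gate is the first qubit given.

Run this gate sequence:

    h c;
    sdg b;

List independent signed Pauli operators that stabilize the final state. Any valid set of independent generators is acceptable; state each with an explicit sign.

One valid set of independent stabilizer generators is +IIX, +ZII, +IZI (any independent generating set of the same group is equally correct).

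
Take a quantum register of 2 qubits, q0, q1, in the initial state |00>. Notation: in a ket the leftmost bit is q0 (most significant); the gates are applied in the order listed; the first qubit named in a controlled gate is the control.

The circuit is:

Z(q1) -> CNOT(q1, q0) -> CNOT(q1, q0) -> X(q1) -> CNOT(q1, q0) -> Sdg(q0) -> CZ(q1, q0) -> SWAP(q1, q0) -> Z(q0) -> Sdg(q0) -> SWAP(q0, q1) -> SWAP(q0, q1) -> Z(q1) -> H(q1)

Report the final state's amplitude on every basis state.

The resulting statevector has amplitude 0 on |00>, 0 on |01>, sqrt(2)/2 on |10>, -sqrt(2)/2 on |11>.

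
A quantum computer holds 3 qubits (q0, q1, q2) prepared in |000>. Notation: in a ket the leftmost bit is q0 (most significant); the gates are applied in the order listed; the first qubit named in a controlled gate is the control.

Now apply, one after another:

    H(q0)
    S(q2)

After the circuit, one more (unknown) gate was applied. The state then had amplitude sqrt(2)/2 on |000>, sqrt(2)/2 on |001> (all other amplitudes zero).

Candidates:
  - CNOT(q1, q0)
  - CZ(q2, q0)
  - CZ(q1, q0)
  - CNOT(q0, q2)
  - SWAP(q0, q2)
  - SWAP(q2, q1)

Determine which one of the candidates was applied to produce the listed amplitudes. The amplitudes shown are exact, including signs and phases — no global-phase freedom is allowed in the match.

The applied gate was SWAP(q0, q2).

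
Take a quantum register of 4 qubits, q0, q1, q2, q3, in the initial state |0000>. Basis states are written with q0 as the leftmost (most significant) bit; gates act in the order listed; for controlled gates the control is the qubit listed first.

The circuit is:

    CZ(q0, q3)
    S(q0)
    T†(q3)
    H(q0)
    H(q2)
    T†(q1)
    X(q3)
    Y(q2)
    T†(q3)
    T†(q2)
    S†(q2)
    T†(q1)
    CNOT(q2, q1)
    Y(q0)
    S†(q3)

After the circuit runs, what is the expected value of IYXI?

The observable IYXI averages to sqrt(2)/2.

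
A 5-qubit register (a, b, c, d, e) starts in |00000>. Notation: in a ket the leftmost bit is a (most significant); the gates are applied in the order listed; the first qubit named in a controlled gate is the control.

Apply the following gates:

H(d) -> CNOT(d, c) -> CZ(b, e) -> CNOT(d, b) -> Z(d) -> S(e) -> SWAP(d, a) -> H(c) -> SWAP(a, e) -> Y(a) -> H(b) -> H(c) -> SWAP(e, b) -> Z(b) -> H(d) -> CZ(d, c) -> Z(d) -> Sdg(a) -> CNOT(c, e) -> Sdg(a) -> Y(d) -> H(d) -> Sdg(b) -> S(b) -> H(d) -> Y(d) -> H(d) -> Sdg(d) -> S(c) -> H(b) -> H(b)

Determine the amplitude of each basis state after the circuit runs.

The final amplitudes are -1/2 on |10010>, -1/2 on |10011>, -1/2 on |11100>, 1/2 on |11101>, and 0 on every other basis state.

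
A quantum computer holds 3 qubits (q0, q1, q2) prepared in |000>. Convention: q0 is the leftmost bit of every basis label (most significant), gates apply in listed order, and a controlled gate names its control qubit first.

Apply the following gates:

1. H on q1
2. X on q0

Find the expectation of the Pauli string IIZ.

The observable IIZ averages to 1.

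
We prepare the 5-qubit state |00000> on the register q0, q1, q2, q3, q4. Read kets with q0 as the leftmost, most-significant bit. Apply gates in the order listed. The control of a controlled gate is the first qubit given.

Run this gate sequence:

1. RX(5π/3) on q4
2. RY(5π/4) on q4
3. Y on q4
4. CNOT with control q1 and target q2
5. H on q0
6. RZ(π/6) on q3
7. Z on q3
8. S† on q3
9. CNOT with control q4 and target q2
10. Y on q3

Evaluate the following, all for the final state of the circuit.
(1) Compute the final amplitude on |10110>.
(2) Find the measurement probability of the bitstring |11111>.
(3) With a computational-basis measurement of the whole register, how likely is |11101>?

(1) |10110> carries amplitude 0 in the final state.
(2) A full measurement returns |11111> with probability 0.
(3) The probability of measuring |11101> is 0.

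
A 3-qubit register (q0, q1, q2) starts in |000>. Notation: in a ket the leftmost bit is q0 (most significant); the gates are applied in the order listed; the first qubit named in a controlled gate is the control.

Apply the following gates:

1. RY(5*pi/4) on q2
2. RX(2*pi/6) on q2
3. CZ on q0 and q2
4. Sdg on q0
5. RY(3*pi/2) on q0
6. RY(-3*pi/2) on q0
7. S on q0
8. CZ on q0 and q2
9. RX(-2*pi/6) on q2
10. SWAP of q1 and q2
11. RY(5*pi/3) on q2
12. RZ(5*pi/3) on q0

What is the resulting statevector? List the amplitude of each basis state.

The resulting statevector has amplitude -sqrt(6 - 3*sqrt(2))*exp(I*pi/6)/4 on |000>, sqrt(2 - sqrt(2))*exp(I*pi/6)/4 on |001>, sqrt(3*sqrt(2) + 6)*exp(I*pi/6)/4 on |010>, -sqrt(sqrt(2) + 2)*exp(I*pi/6)/4 on |011>, 0 on |100>, 0 on |101>, 0 on |110>, 0 on |111>.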